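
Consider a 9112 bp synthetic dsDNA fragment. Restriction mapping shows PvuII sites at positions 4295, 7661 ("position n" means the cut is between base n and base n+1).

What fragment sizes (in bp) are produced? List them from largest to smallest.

4295, 3366, 1451 bp

Linear molecule, 2 cuts → 3 fragments:
  4295 − 0 = 4295 bp
  7661 − 4295 = 3366 bp
  9112 − 7661 = 1451 bp
Sorted largest to smallest: 4295, 3366, 1451 bp.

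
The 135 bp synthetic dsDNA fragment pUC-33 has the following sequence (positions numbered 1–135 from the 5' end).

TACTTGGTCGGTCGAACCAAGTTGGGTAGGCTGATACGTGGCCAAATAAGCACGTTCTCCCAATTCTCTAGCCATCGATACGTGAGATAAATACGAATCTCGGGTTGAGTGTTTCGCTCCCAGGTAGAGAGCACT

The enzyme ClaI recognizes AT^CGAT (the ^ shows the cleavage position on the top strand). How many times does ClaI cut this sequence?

1

ATCGAT occurs starting at position 74.
ClaI cuts at 1 site.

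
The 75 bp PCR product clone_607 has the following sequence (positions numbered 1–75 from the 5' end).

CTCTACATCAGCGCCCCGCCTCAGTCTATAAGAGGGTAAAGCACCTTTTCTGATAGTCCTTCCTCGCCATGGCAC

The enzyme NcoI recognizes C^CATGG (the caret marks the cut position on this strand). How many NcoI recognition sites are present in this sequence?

1

CCATGG occurs starting at position 67.
NcoI cuts at 1 site.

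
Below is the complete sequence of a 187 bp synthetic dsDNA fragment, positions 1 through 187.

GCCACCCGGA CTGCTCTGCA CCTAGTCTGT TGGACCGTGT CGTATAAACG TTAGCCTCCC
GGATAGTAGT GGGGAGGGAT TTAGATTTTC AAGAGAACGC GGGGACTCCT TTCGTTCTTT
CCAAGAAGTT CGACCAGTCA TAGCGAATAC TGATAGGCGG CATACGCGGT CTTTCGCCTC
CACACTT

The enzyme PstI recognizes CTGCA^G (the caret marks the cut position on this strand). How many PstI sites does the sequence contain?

0

No occurrence of CTGCAG is present in the sequence.
PstI does not cut: 0 sites.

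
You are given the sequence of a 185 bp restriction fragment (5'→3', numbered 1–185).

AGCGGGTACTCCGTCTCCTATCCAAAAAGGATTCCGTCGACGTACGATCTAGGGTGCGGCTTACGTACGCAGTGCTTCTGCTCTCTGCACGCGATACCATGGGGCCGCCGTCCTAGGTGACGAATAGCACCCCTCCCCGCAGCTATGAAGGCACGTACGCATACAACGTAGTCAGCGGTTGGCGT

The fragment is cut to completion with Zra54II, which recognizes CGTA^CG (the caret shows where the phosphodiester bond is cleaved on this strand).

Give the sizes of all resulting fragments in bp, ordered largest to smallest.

Zra54II sites (CGTACG) start at positions 41, 64, 154.
Zra54II cuts after base 4 of each site, so after positions 44, 67, 157.
Linear molecule, 3 cuts → 4 fragments:
  1–44 → 44 bp
  45–67 → 23 bp
  68–157 → 90 bp
  158–185 → 28 bp
Sorted largest to smallest: 90, 44, 28, 23 bp.

90, 44, 28, 23 bp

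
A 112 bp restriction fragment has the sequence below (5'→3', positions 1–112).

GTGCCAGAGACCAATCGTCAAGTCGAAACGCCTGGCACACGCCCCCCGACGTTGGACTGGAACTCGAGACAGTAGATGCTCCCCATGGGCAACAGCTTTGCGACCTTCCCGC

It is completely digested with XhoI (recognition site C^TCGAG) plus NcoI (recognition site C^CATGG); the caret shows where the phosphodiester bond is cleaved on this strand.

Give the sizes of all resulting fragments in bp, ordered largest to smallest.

The XhoI site (CTCGAG) starts at position 63.
XhoI cuts after the first base of each site, so after position 63.
The NcoI site (CCATGG) starts at position 83.
NcoI cuts after the first base of each site, so after position 83.
Combined cut positions: 63, 83.
Linear molecule, 2 cuts → 3 fragments:
  1–63 → 63 bp
  64–83 → 20 bp
  84–112 → 29 bp
Sorted largest to smallest: 63, 29, 20 bp.

63, 29, 20 bp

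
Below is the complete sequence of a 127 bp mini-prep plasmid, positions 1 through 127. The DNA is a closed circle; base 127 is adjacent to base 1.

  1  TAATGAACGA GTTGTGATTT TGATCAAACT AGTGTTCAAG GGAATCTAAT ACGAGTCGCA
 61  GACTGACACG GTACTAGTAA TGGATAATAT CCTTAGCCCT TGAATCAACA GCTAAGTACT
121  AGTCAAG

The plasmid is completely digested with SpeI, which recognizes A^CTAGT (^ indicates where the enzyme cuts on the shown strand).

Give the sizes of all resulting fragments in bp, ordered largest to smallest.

45, 45, 37 bp

SpeI sites (ACTAGT) start at positions 28, 73, 118.
SpeI cuts after the first base of each site, so after positions 28, 73, 118.
Circular molecule, 3 cuts → 3 fragments:
  29–73 → 45 bp
  74–118 → 45 bp
  119–127 then 1–28 → 9 + 28 = 37 bp
Sorted largest to smallest: 45, 45, 37 bp.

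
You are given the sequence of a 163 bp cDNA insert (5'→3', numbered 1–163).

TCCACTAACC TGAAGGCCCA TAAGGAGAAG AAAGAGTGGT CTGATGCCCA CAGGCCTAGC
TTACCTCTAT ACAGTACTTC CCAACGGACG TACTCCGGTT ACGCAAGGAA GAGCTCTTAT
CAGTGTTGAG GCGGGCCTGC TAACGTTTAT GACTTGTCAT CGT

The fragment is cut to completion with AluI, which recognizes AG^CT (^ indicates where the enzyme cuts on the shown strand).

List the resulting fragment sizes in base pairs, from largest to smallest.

59, 54, 50 bp

AluI sites (AGCT) start at positions 58, 112.
AluI cuts after base 2 of each site, so after positions 59, 113.
Linear molecule, 2 cuts → 3 fragments:
  1–59 → 59 bp
  60–113 → 54 bp
  114–163 → 50 bp
Sorted largest to smallest: 59, 54, 50 bp.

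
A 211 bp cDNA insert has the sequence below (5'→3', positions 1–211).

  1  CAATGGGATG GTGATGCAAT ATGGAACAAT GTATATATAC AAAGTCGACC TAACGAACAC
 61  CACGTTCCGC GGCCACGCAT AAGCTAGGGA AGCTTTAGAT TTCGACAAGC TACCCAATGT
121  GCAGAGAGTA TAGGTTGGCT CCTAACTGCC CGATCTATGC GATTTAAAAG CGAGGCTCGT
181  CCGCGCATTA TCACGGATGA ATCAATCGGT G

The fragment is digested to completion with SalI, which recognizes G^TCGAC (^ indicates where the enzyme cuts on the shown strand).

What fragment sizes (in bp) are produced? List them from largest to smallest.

The SalI site (GTCGAC) starts at position 44.
SalI cuts after the first base of each site, so after position 44.
Linear molecule, 1 cut → 2 fragments:
  1–44 → 44 bp
  45–211 → 167 bp
Sorted largest to smallest: 167, 44 bp.

167, 44 bp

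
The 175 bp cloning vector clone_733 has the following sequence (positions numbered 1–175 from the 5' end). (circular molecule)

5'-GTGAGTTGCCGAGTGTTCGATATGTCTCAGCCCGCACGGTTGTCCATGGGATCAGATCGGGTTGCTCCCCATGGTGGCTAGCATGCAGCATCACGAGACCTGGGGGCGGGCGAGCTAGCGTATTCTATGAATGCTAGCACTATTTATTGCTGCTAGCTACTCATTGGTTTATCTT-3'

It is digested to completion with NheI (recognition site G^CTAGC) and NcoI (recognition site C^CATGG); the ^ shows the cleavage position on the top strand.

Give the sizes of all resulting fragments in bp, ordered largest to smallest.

67, 37, 25, 19, 19, 8 bp

NheI sites (GCTAGC) start at positions 77, 114, 133, 152.
NheI cuts after the first base of each site, so after positions 77, 114, 133, 152.
NcoI sites (CCATGG) start at positions 44, 69.
NcoI cuts after the first base of each site, so after positions 44, 69.
Combined cut positions: 44, 69, 77, 114, 133, 152.
Circular molecule, 6 cuts → 6 fragments:
  45–69 → 25 bp
  70–77 → 8 bp
  78–114 → 37 bp
  115–133 → 19 bp
  134–152 → 19 bp
  153–175 then 1–44 → 23 + 44 = 67 bp
Sorted largest to smallest: 67, 37, 25, 19, 19, 8 bp.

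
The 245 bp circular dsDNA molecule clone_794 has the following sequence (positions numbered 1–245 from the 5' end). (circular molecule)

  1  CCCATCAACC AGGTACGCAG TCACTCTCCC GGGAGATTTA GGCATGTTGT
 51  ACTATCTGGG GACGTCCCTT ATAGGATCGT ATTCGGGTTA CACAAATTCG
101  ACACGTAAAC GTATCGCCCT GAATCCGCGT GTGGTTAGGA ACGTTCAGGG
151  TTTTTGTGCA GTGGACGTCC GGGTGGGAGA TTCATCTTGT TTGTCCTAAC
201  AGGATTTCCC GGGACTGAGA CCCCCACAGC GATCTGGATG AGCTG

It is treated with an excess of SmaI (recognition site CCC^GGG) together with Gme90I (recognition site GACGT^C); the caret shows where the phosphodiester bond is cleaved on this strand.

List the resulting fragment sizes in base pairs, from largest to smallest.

SmaI sites (CCCGGG) start at positions 28, 208.
SmaI cuts after base 3 of each site, so after positions 30, 210.
Gme90I sites (GACGTC) start at positions 61, 164.
Gme90I cuts after base 5 of each site (before the last base), so after positions 65, 168.
Combined cut positions: 30, 65, 168, 210.
Circular molecule, 4 cuts → 4 fragments:
  31–65 → 35 bp
  66–168 → 103 bp
  169–210 → 42 bp
  211–245 then 1–30 → 35 + 30 = 65 bp
Sorted largest to smallest: 103, 65, 42, 35 bp.

103, 65, 42, 35 bp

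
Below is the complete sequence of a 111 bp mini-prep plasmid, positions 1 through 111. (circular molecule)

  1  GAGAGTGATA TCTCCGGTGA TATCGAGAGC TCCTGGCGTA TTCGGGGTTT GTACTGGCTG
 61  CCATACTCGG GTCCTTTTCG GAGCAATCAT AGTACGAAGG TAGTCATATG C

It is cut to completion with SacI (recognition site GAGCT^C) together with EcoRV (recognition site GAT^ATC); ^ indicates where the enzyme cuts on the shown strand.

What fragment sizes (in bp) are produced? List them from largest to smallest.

The SacI site (GAGCTC) starts at position 27.
SacI cuts after base 5 of each site (before the last base), so after position 31.
EcoRV sites (GATATC) start at positions 7, 19.
EcoRV cuts after base 3 of each site, so after positions 9, 21.
Combined cut positions: 9, 21, 31.
Circular molecule, 3 cuts → 3 fragments:
  10–21 → 12 bp
  22–31 → 10 bp
  32–111 then 1–9 → 80 + 9 = 89 bp
Sorted largest to smallest: 89, 12, 10 bp.

89, 12, 10 bp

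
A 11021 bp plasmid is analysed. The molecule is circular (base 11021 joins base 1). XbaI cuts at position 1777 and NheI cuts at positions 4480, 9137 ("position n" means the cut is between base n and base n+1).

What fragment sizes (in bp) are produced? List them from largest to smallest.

Combined cut positions (sorted): 1777, 4480, 9137.
Circular molecule, 3 cuts → 3 fragments:
  4480 − 1777 = 2703 bp
  9137 − 4480 = 4657 bp
  wrap: 11021 − 9137 + 1777 = 3661 bp
Sorted largest to smallest: 4657, 3661, 2703 bp.

4657, 3661, 2703 bp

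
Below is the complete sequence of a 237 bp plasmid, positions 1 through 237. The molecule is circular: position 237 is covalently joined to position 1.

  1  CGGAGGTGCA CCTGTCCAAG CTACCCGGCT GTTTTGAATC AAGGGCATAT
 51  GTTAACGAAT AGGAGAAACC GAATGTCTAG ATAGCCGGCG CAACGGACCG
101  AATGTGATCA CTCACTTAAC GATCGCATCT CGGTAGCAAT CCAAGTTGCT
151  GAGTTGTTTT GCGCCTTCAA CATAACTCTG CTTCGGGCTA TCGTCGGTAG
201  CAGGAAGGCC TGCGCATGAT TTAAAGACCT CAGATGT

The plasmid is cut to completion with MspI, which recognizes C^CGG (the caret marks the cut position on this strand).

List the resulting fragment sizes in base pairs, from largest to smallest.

177, 60 bp

MspI sites (CCGG) start at positions 25, 85.
MspI cuts after the first base of each site, so after positions 25, 85.
Circular molecule, 2 cuts → 2 fragments:
  26–85 → 60 bp
  86–237 then 1–25 → 152 + 25 = 177 bp
Sorted largest to smallest: 177, 60 bp.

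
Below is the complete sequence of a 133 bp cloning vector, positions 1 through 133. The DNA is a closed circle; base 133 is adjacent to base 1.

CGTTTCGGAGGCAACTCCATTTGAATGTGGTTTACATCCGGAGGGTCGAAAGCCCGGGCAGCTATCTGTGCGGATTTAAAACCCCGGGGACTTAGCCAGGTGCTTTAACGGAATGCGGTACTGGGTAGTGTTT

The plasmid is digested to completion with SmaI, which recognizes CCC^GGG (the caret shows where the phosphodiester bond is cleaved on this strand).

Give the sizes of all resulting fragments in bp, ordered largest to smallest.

SmaI sites (CCCGGG) start at positions 53, 83.
SmaI cuts after base 3 of each site, so after positions 55, 85.
Circular molecule, 2 cuts → 2 fragments:
  56–85 → 30 bp
  86–133 then 1–55 → 48 + 55 = 103 bp
Sorted largest to smallest: 103, 30 bp.

103, 30 bp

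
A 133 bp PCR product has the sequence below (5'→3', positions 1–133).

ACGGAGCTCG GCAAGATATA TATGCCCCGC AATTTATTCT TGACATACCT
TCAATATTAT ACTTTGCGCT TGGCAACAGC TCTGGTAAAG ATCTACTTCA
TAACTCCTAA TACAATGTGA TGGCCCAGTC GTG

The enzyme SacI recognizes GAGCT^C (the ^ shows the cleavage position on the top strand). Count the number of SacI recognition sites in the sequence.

GAGCTC occurs starting at position 4.
SacI cuts at 1 site.

1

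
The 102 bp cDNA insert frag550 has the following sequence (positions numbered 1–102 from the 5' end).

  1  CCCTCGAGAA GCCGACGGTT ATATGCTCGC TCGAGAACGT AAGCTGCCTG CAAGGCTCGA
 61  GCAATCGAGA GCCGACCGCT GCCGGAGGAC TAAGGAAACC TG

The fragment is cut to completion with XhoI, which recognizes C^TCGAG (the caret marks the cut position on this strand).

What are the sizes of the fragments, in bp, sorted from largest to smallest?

XhoI sites (CTCGAG) start at positions 3, 30, 56.
XhoI cuts after the first base of each site, so after positions 3, 30, 56.
Linear molecule, 3 cuts → 4 fragments:
  1–3 → 3 bp
  4–30 → 27 bp
  31–56 → 26 bp
  57–102 → 46 bp
Sorted largest to smallest: 46, 27, 26, 3 bp.

46, 27, 26, 3 bp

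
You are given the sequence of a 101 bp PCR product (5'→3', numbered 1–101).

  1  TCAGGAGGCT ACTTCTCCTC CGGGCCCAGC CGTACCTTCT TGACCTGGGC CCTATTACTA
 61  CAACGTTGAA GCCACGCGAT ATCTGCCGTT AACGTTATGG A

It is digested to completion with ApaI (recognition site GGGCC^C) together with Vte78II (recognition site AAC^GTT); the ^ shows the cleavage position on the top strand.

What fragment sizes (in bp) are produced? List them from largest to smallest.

29, 26, 25, 13, 8 bp

ApaI sites (GGGCCC) start at positions 22, 47.
ApaI cuts after base 5 of each site (before the last base), so after positions 26, 51.
Vte78II sites (AACGTT) start at positions 62, 91.
Vte78II cuts after base 3 of each site, so after positions 64, 93.
Combined cut positions: 26, 51, 64, 93.
Linear molecule, 4 cuts → 5 fragments:
  1–26 → 26 bp
  27–51 → 25 bp
  52–64 → 13 bp
  65–93 → 29 bp
  94–101 → 8 bp
Sorted largest to smallest: 29, 26, 25, 13, 8 bp.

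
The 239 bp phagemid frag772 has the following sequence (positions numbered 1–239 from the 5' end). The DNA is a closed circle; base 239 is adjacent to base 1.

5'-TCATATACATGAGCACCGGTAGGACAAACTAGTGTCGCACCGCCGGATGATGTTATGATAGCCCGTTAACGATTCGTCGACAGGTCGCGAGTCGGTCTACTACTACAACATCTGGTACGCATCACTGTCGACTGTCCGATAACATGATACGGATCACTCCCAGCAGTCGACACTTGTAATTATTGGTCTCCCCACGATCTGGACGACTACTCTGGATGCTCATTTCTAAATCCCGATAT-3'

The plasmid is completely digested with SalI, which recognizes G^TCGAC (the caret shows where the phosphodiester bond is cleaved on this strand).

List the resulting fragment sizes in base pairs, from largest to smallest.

SalI sites (GTCGAC) start at positions 76, 127, 166.
SalI cuts after the first base of each site, so after positions 76, 127, 166.
Circular molecule, 3 cuts → 3 fragments:
  77–127 → 51 bp
  128–166 → 39 bp
  167–239 then 1–76 → 73 + 76 = 149 bp
Sorted largest to smallest: 149, 51, 39 bp.

149, 51, 39 bp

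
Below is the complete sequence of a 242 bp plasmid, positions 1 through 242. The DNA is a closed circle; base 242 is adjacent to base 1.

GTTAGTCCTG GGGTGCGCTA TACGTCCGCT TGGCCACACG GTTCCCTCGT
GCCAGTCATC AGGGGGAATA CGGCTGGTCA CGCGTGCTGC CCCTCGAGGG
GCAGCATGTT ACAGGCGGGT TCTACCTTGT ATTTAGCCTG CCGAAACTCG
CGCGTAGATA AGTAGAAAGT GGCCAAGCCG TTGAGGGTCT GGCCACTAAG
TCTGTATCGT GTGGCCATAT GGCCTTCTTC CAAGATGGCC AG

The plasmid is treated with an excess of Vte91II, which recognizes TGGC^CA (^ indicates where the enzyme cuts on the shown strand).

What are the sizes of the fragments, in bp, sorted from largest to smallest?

139, 37, 24, 22, 20 bp

Vte91II sites (TGGCCA) start at positions 31, 170, 190, 212, 236.
Vte91II cuts after base 4 of each site, so after positions 34, 173, 193, 215, 239.
Circular molecule, 5 cuts → 5 fragments:
  35–173 → 139 bp
  174–193 → 20 bp
  194–215 → 22 bp
  216–239 → 24 bp
  240–242 then 1–34 → 3 + 34 = 37 bp
Sorted largest to smallest: 139, 37, 24, 22, 20 bp.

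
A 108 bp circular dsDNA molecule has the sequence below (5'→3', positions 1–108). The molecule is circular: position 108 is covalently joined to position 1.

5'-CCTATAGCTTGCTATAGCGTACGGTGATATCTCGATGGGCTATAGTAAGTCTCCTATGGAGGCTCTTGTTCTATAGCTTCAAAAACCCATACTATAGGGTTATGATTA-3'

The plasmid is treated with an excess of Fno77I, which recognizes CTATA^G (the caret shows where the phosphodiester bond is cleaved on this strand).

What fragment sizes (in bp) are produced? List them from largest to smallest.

31, 28, 21, 18, 10 bp

Fno77I sites (CTATAG) start at positions 2, 12, 40, 71, 92.
Fno77I cuts after base 5 of each site (before the last base), so after positions 6, 16, 44, 75, 96.
Circular molecule, 5 cuts → 5 fragments:
  7–16 → 10 bp
  17–44 → 28 bp
  45–75 → 31 bp
  76–96 → 21 bp
  97–108 then 1–6 → 12 + 6 = 18 bp
Sorted largest to smallest: 31, 28, 21, 18, 10 bp.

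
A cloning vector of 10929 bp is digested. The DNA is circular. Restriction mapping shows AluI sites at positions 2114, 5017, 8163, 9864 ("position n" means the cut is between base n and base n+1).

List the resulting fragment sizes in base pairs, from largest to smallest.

3179, 3146, 2903, 1701 bp

Circular molecule, 4 cuts → 4 fragments:
  5017 − 2114 = 2903 bp
  8163 − 5017 = 3146 bp
  9864 − 8163 = 1701 bp
  wrap: 10929 − 9864 + 2114 = 3179 bp
Sorted largest to smallest: 3179, 3146, 2903, 1701 bp.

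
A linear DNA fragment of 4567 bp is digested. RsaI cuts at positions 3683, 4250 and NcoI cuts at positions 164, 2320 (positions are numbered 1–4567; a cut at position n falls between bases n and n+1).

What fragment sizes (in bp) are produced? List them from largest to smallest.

2156, 1363, 567, 317, 164 bp

Combined cut positions (sorted): 164, 2320, 3683, 4250.
Linear molecule, 4 cuts → 5 fragments:
  164 − 0 = 164 bp
  2320 − 164 = 2156 bp
  3683 − 2320 = 1363 bp
  4250 − 3683 = 567 bp
  4567 − 4250 = 317 bp
Sorted largest to smallest: 2156, 1363, 567, 317, 164 bp.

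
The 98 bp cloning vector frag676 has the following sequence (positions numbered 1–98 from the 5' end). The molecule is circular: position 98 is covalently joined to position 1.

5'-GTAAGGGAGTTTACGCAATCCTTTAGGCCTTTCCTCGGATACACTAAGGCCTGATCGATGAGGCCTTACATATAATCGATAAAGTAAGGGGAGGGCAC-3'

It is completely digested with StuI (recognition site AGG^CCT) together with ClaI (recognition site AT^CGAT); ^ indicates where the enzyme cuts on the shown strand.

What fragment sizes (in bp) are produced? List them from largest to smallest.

StuI sites (AGGCCT) start at positions 25, 47, 61.
StuI cuts after base 3 of each site, so after positions 27, 49, 63.
ClaI sites (ATCGAT) start at positions 54, 75.
ClaI cuts after base 2 of each site, so after positions 55, 76.
Combined cut positions: 27, 49, 55, 63, 76.
Circular molecule, 5 cuts → 5 fragments:
  28–49 → 22 bp
  50–55 → 6 bp
  56–63 → 8 bp
  64–76 → 13 bp
  77–98 then 1–27 → 22 + 27 = 49 bp
Sorted largest to smallest: 49, 22, 13, 8, 6 bp.

49, 22, 13, 8, 6 bp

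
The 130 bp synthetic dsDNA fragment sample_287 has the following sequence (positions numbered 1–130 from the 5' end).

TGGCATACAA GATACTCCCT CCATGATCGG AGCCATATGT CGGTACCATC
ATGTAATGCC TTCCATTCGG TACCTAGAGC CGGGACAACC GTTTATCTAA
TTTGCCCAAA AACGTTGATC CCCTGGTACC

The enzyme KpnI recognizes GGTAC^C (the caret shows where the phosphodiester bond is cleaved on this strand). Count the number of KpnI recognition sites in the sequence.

3

GGTACC occurs starting at positions 42, 69, 125.
KpnI cuts at 3 sites.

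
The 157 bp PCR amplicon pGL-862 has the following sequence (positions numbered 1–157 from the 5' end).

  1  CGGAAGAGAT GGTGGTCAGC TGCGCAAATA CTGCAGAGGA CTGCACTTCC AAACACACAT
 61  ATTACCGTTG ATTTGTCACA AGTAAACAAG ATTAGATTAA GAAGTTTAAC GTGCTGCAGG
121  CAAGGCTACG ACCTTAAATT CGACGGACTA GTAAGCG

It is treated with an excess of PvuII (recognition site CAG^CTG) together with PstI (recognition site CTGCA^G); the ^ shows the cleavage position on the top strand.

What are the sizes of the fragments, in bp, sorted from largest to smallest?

83, 39, 19, 16 bp

The PvuII site (CAGCTG) starts at position 17.
PvuII cuts after base 3 of each site, so after position 19.
PstI sites (CTGCAG) start at positions 31, 114.
PstI cuts after base 5 of each site (before the last base), so after positions 35, 118.
Combined cut positions: 19, 35, 118.
Linear molecule, 3 cuts → 4 fragments:
  1–19 → 19 bp
  20–35 → 16 bp
  36–118 → 83 bp
  119–157 → 39 bp
Sorted largest to smallest: 83, 39, 19, 16 bp.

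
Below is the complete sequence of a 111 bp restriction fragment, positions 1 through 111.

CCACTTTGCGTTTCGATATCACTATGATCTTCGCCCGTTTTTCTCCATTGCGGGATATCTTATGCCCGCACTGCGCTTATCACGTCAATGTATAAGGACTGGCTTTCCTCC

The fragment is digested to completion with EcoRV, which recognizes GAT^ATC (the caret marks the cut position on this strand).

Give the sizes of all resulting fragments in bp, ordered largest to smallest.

55, 39, 17 bp

EcoRV sites (GATATC) start at positions 15, 54.
EcoRV cuts after base 3 of each site, so after positions 17, 56.
Linear molecule, 2 cuts → 3 fragments:
  1–17 → 17 bp
  18–56 → 39 bp
  57–111 → 55 bp
Sorted largest to smallest: 55, 39, 17 bp.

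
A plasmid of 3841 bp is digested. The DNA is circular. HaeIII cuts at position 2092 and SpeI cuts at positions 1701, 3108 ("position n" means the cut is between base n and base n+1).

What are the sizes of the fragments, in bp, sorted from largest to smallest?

Combined cut positions (sorted): 1701, 2092, 3108.
Circular molecule, 3 cuts → 3 fragments:
  2092 − 1701 = 391 bp
  3108 − 2092 = 1016 bp
  wrap: 3841 − 3108 + 1701 = 2434 bp
Sorted largest to smallest: 2434, 1016, 391 bp.

2434, 1016, 391 bp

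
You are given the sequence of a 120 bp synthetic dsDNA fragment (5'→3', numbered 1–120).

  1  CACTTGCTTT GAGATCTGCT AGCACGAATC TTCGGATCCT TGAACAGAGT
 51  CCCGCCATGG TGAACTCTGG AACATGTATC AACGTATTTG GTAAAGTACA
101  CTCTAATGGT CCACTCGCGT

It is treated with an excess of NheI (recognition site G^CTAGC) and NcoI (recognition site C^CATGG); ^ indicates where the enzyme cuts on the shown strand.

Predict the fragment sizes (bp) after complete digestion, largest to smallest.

65, 37, 18 bp

The NheI site (GCTAGC) starts at position 18.
NheI cuts after the first base of each site, so after position 18.
The NcoI site (CCATGG) starts at position 55.
NcoI cuts after the first base of each site, so after position 55.
Combined cut positions: 18, 55.
Linear molecule, 2 cuts → 3 fragments:
  1–18 → 18 bp
  19–55 → 37 bp
  56–120 → 65 bp
Sorted largest to smallest: 65, 37, 18 bp.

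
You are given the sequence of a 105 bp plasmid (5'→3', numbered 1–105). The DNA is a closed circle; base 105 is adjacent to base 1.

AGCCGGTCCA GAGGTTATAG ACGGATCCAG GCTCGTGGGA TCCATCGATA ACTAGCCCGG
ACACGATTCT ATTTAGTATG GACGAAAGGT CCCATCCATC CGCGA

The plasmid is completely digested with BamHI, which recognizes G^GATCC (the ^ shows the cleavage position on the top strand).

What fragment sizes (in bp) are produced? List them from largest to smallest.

90, 15 bp

BamHI sites (GGATCC) start at positions 23, 38.
BamHI cuts after the first base of each site, so after positions 23, 38.
Circular molecule, 2 cuts → 2 fragments:
  24–38 → 15 bp
  39–105 then 1–23 → 67 + 23 = 90 bp
Sorted largest to smallest: 90, 15 bp.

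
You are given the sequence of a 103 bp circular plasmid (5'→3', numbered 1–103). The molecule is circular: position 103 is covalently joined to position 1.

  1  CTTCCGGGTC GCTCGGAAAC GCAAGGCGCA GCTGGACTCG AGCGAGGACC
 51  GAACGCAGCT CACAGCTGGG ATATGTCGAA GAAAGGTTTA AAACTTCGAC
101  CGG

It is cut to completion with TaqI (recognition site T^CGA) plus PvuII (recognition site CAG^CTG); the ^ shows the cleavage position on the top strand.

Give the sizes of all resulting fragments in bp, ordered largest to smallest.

TaqI sites (TCGA) start at positions 38, 76, 96.
TaqI cuts after the first base of each site, so after positions 38, 76, 96.
PvuII sites (CAGCTG) start at positions 29, 63.
PvuII cuts after base 3 of each site, so after positions 31, 65.
Combined cut positions: 31, 38, 65, 76, 96.
Circular molecule, 5 cuts → 5 fragments:
  32–38 → 7 bp
  39–65 → 27 bp
  66–76 → 11 bp
  77–96 → 20 bp
  97–103 then 1–31 → 7 + 31 = 38 bp
Sorted largest to smallest: 38, 27, 20, 11, 7 bp.

38, 27, 20, 11, 7 bp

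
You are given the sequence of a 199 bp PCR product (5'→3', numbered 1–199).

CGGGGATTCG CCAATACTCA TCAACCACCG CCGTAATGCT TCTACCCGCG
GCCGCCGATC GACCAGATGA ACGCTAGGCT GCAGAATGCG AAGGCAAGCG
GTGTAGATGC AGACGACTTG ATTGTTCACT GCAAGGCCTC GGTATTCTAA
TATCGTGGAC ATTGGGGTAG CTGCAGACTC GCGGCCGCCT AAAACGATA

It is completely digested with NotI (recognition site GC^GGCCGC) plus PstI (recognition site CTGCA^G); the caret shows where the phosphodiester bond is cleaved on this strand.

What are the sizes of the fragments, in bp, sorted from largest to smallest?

92, 49, 34, 17, 7 bp

NotI sites (GCGGCCGC) start at positions 48, 181.
NotI cuts after base 2 of each site, so after positions 49, 182.
PstI sites (CTGCAG) start at positions 79, 171.
PstI cuts after base 5 of each site (before the last base), so after positions 83, 175.
Combined cut positions: 49, 83, 175, 182.
Linear molecule, 4 cuts → 5 fragments:
  1–49 → 49 bp
  50–83 → 34 bp
  84–175 → 92 bp
  176–182 → 7 bp
  183–199 → 17 bp
Sorted largest to smallest: 92, 49, 34, 17, 7 bp.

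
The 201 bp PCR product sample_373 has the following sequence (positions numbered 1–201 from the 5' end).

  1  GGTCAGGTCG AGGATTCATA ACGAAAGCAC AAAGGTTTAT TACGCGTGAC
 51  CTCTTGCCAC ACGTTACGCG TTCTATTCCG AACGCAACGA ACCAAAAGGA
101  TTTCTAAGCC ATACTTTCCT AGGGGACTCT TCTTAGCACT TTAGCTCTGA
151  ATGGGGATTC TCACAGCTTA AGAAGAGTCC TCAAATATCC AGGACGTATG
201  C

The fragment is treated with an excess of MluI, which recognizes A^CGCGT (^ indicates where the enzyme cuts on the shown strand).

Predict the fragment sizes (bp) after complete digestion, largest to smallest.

MluI sites (ACGCGT) start at positions 42, 66.
MluI cuts after the first base of each site, so after positions 42, 66.
Linear molecule, 2 cuts → 3 fragments:
  1–42 → 42 bp
  43–66 → 24 bp
  67–201 → 135 bp
Sorted largest to smallest: 135, 42, 24 bp.

135, 42, 24 bp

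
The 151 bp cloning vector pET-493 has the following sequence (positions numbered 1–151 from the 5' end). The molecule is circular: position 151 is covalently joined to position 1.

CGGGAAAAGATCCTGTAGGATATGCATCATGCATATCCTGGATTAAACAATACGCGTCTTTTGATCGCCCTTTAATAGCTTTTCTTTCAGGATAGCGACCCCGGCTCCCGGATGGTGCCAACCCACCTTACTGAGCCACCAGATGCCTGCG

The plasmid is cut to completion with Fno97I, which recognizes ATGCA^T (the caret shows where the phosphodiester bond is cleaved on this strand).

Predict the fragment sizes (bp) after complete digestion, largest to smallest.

Fno97I sites (ATGCAT) start at positions 22, 29.
Fno97I cuts after base 5 of each site (before the last base), so after positions 26, 33.
Circular molecule, 2 cuts → 2 fragments:
  27–33 → 7 bp
  34–151 then 1–26 → 118 + 26 = 144 bp
Sorted largest to smallest: 144, 7 bp.

144, 7 bp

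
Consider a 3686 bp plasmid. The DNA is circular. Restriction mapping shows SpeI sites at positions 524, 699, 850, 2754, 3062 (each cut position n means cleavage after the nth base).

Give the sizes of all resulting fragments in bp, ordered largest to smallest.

Circular molecule, 5 cuts → 5 fragments:
  699 − 524 = 175 bp
  850 − 699 = 151 bp
  2754 − 850 = 1904 bp
  3062 − 2754 = 308 bp
  wrap: 3686 − 3062 + 524 = 1148 bp
Sorted largest to smallest: 1904, 1148, 308, 175, 151 bp.

1904, 1148, 308, 175, 151 bp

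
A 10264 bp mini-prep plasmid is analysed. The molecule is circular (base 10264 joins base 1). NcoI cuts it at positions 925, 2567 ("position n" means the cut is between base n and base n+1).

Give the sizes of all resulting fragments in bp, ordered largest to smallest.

Circular molecule, 2 cuts → 2 fragments:
  2567 − 925 = 1642 bp
  wrap: 10264 − 2567 + 925 = 8622 bp
Sorted largest to smallest: 8622, 1642 bp.

8622, 1642 bp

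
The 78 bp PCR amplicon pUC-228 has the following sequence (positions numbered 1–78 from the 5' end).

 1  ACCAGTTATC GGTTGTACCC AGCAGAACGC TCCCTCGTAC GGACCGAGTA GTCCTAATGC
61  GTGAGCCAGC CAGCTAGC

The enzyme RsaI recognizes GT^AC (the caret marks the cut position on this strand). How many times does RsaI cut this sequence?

2

GTAC occurs starting at positions 15, 37.
RsaI cuts at 2 sites.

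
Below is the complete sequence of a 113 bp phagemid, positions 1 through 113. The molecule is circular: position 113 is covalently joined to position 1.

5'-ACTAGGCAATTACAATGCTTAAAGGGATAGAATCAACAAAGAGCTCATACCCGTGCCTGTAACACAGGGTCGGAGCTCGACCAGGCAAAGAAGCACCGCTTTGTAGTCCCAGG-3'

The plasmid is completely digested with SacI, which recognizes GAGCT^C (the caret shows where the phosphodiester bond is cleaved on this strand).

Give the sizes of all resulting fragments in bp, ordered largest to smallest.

81, 32 bp

SacI sites (GAGCTC) start at positions 41, 73.
SacI cuts after base 5 of each site (before the last base), so after positions 45, 77.
Circular molecule, 2 cuts → 2 fragments:
  46–77 → 32 bp
  78–113 then 1–45 → 36 + 45 = 81 bp
Sorted largest to smallest: 81, 32 bp.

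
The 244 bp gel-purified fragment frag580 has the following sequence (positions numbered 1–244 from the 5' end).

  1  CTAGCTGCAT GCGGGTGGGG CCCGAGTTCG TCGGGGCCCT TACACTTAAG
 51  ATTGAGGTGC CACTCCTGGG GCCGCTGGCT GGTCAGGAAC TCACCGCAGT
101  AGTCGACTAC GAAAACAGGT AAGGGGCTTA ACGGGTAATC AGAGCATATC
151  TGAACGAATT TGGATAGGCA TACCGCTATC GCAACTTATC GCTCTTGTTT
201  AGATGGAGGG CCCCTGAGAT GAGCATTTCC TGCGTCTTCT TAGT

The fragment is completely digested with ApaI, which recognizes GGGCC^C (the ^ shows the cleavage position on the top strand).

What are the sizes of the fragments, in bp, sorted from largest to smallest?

174, 32, 22, 16 bp

ApaI sites (GGGCCC) start at positions 18, 34, 208.
ApaI cuts after base 5 of each site (before the last base), so after positions 22, 38, 212.
Linear molecule, 3 cuts → 4 fragments:
  1–22 → 22 bp
  23–38 → 16 bp
  39–212 → 174 bp
  213–244 → 32 bp
Sorted largest to smallest: 174, 32, 22, 16 bp.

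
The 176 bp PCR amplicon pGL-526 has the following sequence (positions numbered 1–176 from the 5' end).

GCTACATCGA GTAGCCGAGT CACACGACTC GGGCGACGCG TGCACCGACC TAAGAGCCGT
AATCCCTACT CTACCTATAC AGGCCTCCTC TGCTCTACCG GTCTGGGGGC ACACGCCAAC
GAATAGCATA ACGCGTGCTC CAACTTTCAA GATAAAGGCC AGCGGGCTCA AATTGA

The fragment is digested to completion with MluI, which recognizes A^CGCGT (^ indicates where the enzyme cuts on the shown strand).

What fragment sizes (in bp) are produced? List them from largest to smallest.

MluI sites (ACGCGT) start at positions 36, 131.
MluI cuts after the first base of each site, so after positions 36, 131.
Linear molecule, 2 cuts → 3 fragments:
  1–36 → 36 bp
  37–131 → 95 bp
  132–176 → 45 bp
Sorted largest to smallest: 95, 45, 36 bp.

95, 45, 36 bp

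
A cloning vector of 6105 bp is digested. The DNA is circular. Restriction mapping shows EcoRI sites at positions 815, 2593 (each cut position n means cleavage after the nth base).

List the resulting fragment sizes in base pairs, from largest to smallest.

Circular molecule, 2 cuts → 2 fragments:
  2593 − 815 = 1778 bp
  wrap: 6105 − 2593 + 815 = 4327 bp
Sorted largest to smallest: 4327, 1778 bp.

4327, 1778 bp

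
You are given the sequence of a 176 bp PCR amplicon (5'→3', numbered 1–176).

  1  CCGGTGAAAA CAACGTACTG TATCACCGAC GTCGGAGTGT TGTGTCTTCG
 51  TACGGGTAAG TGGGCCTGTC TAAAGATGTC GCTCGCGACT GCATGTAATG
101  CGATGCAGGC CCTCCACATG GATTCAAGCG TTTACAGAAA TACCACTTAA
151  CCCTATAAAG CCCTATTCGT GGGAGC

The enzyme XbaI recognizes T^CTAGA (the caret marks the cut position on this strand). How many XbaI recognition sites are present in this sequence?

0

No occurrence of TCTAGA is present in the sequence.
XbaI does not cut: 0 sites.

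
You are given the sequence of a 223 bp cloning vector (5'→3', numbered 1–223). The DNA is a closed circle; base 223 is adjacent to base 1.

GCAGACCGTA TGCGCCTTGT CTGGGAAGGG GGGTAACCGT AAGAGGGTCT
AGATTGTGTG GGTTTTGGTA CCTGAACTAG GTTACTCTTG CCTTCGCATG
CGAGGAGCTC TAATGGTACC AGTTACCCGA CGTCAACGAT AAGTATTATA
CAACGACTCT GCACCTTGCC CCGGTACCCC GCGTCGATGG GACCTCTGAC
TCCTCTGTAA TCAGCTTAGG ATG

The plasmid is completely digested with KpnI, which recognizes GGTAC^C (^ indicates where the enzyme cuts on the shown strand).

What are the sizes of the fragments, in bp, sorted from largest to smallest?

117, 58, 48 bp

KpnI sites (GGTACC) start at positions 67, 115, 173.
KpnI cuts after base 5 of each site (before the last base), so after positions 71, 119, 177.
Circular molecule, 3 cuts → 3 fragments:
  72–119 → 48 bp
  120–177 → 58 bp
  178–223 then 1–71 → 46 + 71 = 117 bp
Sorted largest to smallest: 117, 58, 48 bp.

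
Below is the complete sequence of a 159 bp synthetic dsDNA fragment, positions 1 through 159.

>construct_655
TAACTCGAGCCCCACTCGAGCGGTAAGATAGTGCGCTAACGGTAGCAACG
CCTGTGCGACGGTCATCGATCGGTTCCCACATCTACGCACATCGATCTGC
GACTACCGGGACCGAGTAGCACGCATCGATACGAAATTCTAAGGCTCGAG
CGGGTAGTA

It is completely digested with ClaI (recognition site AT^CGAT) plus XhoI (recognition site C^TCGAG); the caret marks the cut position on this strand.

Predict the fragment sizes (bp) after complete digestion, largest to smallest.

ClaI sites (ATCGAT) start at positions 65, 91, 125.
ClaI cuts after base 2 of each site, so after positions 66, 92, 126.
XhoI sites (CTCGAG) start at positions 4, 15, 145.
XhoI cuts after the first base of each site, so after positions 4, 15, 145.
Combined cut positions: 4, 15, 66, 92, 126, 145.
Linear molecule, 6 cuts → 7 fragments:
  1–4 → 4 bp
  5–15 → 11 bp
  16–66 → 51 bp
  67–92 → 26 bp
  93–126 → 34 bp
  127–145 → 19 bp
  146–159 → 14 bp
Sorted largest to smallest: 51, 34, 26, 19, 14, 11, 4 bp.

51, 34, 26, 19, 14, 11, 4 bp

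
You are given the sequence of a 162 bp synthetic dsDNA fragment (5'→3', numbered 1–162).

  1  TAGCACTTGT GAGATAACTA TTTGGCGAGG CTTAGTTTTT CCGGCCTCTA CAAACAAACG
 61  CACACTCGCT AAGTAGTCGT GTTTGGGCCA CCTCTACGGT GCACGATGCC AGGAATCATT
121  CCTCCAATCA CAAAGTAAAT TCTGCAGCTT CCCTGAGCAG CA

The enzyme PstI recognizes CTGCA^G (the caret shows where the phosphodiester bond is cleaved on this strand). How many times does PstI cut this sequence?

1

CTGCAG occurs starting at position 142.
PstI cuts at 1 site.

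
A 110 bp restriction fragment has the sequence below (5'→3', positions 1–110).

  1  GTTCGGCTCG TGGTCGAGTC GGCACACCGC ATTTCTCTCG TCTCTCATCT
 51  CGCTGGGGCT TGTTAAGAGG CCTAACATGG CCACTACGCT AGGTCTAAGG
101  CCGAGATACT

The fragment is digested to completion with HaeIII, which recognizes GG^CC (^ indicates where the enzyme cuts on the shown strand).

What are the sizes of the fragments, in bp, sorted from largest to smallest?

HaeIII sites (GGCC) start at positions 69, 79, 99.
HaeIII cuts after base 2 of each site, so after positions 70, 80, 100.
Linear molecule, 3 cuts → 4 fragments:
  1–70 → 70 bp
  71–80 → 10 bp
  81–100 → 20 bp
  101–110 → 10 bp
Sorted largest to smallest: 70, 20, 10, 10 bp.

70, 20, 10, 10 bp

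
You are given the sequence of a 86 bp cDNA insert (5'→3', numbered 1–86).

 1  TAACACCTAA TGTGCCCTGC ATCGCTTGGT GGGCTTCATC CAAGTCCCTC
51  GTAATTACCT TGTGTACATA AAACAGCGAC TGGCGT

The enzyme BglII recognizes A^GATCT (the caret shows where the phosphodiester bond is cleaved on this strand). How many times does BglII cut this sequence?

0

No occurrence of AGATCT is present in the sequence.
BglII does not cut: 0 sites.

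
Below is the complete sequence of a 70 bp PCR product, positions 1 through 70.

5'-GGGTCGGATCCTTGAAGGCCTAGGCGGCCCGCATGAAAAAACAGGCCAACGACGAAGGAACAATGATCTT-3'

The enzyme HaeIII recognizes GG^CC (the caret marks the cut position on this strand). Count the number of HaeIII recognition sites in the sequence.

3

GGCC occurs starting at positions 17, 26, 44.
HaeIII cuts at 3 sites.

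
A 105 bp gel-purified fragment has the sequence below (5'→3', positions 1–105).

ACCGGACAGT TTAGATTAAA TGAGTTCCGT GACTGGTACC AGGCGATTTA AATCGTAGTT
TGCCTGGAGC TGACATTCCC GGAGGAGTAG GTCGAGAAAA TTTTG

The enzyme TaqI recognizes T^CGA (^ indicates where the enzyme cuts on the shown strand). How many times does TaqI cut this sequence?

1

TCGA occurs starting at position 92.
TaqI cuts at 1 site.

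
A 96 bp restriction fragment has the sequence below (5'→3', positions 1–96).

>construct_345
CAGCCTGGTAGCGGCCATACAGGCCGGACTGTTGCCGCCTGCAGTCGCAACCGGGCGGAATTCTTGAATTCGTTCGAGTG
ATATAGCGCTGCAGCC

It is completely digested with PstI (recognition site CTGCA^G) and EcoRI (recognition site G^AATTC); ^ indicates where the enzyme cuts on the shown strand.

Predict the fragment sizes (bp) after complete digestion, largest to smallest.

43, 27, 15, 8, 3 bp

PstI sites (CTGCAG) start at positions 39, 89.
PstI cuts after base 5 of each site (before the last base), so after positions 43, 93.
EcoRI sites (GAATTC) start at positions 58, 66.
EcoRI cuts after the first base of each site, so after positions 58, 66.
Combined cut positions: 43, 58, 66, 93.
Linear molecule, 4 cuts → 5 fragments:
  1–43 → 43 bp
  44–58 → 15 bp
  59–66 → 8 bp
  67–93 → 27 bp
  94–96 → 3 bp
Sorted largest to smallest: 43, 27, 15, 8, 3 bp.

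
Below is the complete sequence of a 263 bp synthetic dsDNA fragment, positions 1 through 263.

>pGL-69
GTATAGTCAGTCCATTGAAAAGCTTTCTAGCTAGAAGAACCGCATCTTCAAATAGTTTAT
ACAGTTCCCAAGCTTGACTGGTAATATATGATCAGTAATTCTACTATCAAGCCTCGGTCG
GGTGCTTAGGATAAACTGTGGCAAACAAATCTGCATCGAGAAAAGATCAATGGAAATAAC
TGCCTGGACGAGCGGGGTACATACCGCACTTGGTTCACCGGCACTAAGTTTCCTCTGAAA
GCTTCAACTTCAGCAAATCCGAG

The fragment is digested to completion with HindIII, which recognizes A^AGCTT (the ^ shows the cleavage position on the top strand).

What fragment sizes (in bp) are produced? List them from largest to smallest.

HindIII sites (AAGCTT) start at positions 20, 70, 239.
HindIII cuts after the first base of each site, so after positions 20, 70, 239.
Linear molecule, 3 cuts → 4 fragments:
  1–20 → 20 bp
  21–70 → 50 bp
  71–239 → 169 bp
  240–263 → 24 bp
Sorted largest to smallest: 169, 50, 24, 20 bp.

169, 50, 24, 20 bp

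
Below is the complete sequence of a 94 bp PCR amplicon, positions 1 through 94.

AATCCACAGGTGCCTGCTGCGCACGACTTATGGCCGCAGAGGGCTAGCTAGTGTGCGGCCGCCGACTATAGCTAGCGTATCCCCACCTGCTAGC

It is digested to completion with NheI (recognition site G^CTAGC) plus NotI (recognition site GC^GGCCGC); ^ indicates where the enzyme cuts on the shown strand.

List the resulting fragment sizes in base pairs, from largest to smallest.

43, 18, 15, 13, 5 bp

NheI sites (GCTAGC) start at positions 43, 71, 89.
NheI cuts after the first base of each site, so after positions 43, 71, 89.
The NotI site (GCGGCCGC) starts at position 55.
NotI cuts after base 2 of each site, so after position 56.
Combined cut positions: 43, 56, 71, 89.
Linear molecule, 4 cuts → 5 fragments:
  1–43 → 43 bp
  44–56 → 13 bp
  57–71 → 15 bp
  72–89 → 18 bp
  90–94 → 5 bp
Sorted largest to smallest: 43, 18, 15, 13, 5 bp.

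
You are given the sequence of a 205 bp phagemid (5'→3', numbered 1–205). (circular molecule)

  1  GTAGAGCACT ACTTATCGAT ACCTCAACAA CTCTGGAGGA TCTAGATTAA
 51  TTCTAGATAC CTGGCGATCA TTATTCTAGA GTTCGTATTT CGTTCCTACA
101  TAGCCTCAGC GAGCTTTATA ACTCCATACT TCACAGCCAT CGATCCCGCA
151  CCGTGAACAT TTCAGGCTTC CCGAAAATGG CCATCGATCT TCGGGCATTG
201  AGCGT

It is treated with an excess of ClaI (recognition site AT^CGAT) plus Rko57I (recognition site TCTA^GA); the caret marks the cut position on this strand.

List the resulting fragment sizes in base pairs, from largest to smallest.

62, 44, 37, 28, 23, 11 bp

ClaI sites (ATCGAT) start at positions 15, 139, 183.
ClaI cuts after base 2 of each site, so after positions 16, 140, 184.
Rko57I sites (TCTAGA) start at positions 41, 52, 75.
Rko57I cuts after base 4 of each site, so after positions 44, 55, 78.
Combined cut positions: 16, 44, 55, 78, 140, 184.
Circular molecule, 6 cuts → 6 fragments:
  17–44 → 28 bp
  45–55 → 11 bp
  56–78 → 23 bp
  79–140 → 62 bp
  141–184 → 44 bp
  185–205 then 1–16 → 21 + 16 = 37 bp
Sorted largest to smallest: 62, 44, 37, 28, 23, 11 bp.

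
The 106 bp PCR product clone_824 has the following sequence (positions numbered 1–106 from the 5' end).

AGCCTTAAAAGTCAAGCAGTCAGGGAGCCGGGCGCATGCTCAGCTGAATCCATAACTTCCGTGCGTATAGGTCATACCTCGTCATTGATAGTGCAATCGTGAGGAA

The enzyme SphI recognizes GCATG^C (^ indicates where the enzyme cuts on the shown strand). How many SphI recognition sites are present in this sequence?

GCATGC occurs starting at position 34.
SphI cuts at 1 site.

1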